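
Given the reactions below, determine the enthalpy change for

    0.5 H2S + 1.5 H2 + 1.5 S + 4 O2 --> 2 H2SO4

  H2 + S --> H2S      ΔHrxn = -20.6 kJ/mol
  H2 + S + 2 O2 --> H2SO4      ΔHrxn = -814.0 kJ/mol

ΔHrxn = -1617.7 kJ/mol

equation 1 reversed and × 1/2: (-1/2)·(-20.6) = +10.3 kJ/mol
equation 2 × 2: (2)·(-814.0) = -1628.0 kJ/mol
ΔHrxn = (-1/2)·(-20.6) + (2)·(-814.0) = -1617.7 kJ/mol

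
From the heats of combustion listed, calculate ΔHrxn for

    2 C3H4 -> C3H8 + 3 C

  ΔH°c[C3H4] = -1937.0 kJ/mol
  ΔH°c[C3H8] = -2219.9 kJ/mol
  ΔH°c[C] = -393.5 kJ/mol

With combustion enthalpies, reactants minus products:
= [2·(-1937.0)] − [1·(-2219.9) + 3·(-393.5)]
= -473.6 kJ/mol

ΔHrxn = -473.6 kJ/mol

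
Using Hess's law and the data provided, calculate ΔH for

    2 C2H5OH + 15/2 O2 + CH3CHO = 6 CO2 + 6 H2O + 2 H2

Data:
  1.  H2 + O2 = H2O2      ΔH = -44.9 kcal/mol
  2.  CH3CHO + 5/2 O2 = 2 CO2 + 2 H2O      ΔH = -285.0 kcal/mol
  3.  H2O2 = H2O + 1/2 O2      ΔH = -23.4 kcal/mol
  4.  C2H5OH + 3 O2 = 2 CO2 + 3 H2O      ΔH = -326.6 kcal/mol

ΔH = -801.6 kcal/mol

eq. 1 reversed and × 2: (-2)·(-44.9) = +89.8 kcal/mol
eq. 2 as written: -285.0 kcal/mol
eq. 3 reversed and × 2: (-2)·(-23.4) = +46.8 kcal/mol
eq. 4 × 2: (2)·(-326.6) = -653.2 kcal/mol
By Hess's law, ΔH = (+89.8) + (-285.0) + (+46.8) + (-653.2) = -801.6 kcal/mol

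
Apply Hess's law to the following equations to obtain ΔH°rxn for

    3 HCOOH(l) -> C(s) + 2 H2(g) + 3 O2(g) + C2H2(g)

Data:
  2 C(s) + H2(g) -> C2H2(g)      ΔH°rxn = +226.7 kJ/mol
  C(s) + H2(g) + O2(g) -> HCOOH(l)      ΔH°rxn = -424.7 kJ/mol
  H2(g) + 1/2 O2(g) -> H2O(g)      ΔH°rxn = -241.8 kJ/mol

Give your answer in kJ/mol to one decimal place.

ΔH°rxn = 1500.8 kJ/mol

equation 1 as written: +226.7 kJ/mol
equation 2 reversed and × 3: (-3)·(-424.7) = +1274.1 kJ/mol
equation 3: not needed.
ΔH°rxn = (1)·(+226.7) + (-3)·(-424.7) = 1500.8 kJ/mol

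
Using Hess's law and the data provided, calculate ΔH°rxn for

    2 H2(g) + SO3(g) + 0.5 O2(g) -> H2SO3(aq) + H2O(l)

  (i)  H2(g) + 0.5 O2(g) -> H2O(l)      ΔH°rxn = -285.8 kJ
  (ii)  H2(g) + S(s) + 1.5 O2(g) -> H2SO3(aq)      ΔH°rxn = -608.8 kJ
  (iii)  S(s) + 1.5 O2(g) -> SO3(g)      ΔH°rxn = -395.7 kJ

ΔH°rxn = -498.9 kJ

(i) as written (H2O(l) already on the product side): -285.8 kJ
(ii) as written (H2SO3(aq) already on the product side): -608.8 kJ
(iii) reversed (reverse to put SO3(g) on the reactant side): +395.7 kJ
By Hess's law, ΔH°rxn = (1)·(-285.8) + (1)·(-608.8) + (-1)·(-395.7) = -498.9 kJ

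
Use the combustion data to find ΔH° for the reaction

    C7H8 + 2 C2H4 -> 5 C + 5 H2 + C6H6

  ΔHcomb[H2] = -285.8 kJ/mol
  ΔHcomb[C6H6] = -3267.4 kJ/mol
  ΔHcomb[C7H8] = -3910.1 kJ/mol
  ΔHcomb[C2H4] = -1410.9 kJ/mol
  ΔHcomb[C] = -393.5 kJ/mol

ΔH° = -68.0 kJ/mol

With combustion enthalpies, reactants minus products:
= [1·(-3910.1) + 2·(-1410.9)] − [5·(-393.5) + 5·(-285.8) + 1·(-3267.4)]
= -68.0 kJ/mol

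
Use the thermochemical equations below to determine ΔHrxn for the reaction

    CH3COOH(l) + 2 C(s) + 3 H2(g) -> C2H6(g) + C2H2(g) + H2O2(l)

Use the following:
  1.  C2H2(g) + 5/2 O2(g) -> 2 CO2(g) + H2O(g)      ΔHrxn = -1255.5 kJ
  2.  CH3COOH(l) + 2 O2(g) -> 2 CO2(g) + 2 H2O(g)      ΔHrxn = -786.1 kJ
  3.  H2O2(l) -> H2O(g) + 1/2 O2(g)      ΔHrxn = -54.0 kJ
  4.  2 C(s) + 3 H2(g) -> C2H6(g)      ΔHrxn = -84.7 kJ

eq. 1 reversed (C2H2(g) must end up as a product): +1255.5 kJ
eq. 2 as written (CH3COOH(l) already on the reactant side): -786.1 kJ
eq. 3 reversed (H2O2(l) must end up as a product): +54.0 kJ
eq. 4 as written (C2H6(g) already on the product side): -84.7 kJ
By Hess's law, ΔHrxn = (-1)·(-1255.5) + (1)·(-786.1) + (-1)·(-54.0) + (1)·(-84.7) = 438.7 kJ

ΔHrxn = 438.7 kJ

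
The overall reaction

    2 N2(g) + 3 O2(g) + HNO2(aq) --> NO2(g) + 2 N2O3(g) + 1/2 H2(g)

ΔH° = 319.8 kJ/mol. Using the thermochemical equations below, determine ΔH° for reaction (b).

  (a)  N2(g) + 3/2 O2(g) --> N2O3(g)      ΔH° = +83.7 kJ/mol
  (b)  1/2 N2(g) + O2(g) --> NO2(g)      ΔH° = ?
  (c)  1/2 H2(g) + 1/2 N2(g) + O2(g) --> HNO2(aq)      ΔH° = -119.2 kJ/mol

ΔH° = 33.2 kJ/mol

(a) × 2 (×2 to match 2 N2O3(g) in the target): (2)·(+83.7) = +167.4 kJ/mol
(b) as written (NO2(g) already on the product side): contributes x
(c) reversed (HNO2(aq) must end up as a reactant): +119.2 kJ/mol
+319.8 = (+167.4) + (+119.2) + x
x = (+319.8 − (+286.6)) / (1) = 33.2 kJ/mol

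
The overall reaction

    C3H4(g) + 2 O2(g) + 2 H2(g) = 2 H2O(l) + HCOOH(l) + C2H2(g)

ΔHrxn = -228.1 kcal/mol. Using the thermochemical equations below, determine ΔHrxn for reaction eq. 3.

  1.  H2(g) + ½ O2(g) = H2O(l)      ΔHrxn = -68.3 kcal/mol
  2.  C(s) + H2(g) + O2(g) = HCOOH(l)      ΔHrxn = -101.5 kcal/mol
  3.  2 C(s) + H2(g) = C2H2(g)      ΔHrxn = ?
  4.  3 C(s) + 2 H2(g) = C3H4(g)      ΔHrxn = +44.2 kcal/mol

ΔHrxn = 54.2 kcal/mol

eq. 1 × 2: (2)·(-68.3) = -136.6 kcal/mol
eq. 2 as written: -101.5 kcal/mol
eq. 3 as written: contributes x
eq. 4 reversed: -44.2 kcal/mol
-228.1 = (-136.6) + (-101.5) + (-44.2) + x
x = (-228.1 − (-282.3)) / (1) = 54.2 kcal/mol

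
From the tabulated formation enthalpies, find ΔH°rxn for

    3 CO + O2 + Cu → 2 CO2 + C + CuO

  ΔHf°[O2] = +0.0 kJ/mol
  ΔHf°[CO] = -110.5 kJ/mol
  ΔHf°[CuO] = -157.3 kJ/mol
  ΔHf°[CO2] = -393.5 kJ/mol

Products: 2·(-393.5) + 1·(+0.0) + 1·(-157.3) = -944.3
Reactants: 3·(-110.5) + 1·(+0.0) + 1·(+0.0) = -331.5
ΔH°rxn = (-944.3) − (-331.5) = -612.8 kJ/mol

ΔH°rxn = -612.8 kJ/mol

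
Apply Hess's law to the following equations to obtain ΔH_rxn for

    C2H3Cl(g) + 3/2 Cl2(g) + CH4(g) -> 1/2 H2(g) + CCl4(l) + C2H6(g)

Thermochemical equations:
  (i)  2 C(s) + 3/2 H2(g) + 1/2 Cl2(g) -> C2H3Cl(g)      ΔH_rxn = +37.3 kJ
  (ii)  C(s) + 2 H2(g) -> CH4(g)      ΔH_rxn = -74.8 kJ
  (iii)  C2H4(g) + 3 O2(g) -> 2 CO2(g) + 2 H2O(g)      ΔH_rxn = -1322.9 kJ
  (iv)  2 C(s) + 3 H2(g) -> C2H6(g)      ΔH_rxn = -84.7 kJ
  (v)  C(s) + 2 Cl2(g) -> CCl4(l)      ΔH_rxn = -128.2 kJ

(i) reversed: -37.3 kJ
(ii) reversed: +74.8 kJ
(iii): not needed.
(iv) as written: -84.7 kJ
(v) as written: -128.2 kJ
By Hess's law, ΔH_rxn = (-1)·(+37.3) + (-1)·(-74.8) + (1)·(-84.7) + (1)·(-128.2) = -175.4 kJ

ΔH_rxn = -175.4 kJ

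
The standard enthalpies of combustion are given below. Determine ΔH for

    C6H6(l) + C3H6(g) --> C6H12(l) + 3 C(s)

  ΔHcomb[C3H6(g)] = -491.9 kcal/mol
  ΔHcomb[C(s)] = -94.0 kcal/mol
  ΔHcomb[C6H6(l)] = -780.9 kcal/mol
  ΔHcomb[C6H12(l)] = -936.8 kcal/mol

Using ΔH = Σ nΔHc°(reactants) − Σ nΔHc°(products):
= [1·(-780.9) + 1·(-491.9)] − [1·(-936.8) + 3·(-94.0)]
= -54.0 kcal/mol

ΔH = -54.0 kcal/mol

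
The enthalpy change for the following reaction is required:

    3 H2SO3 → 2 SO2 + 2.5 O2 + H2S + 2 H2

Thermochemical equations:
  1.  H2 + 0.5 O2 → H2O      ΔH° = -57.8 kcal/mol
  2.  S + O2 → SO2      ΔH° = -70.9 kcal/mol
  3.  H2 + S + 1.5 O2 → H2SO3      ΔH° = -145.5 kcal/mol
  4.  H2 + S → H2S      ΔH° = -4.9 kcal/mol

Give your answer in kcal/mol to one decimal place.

eq. 1: not needed (H2O appears nowhere else).
eq. 2 × 2 (scale by 2 for the 2 SO2): (2)·(-70.9) = -141.8 kcal/mol
eq. 3 reversed and × 3 (reverse to put H2SO3 on the reactant side; ×3 to match 3 H2SO3 in the target): (-3)·(-145.5) = +436.5 kcal/mol
eq. 4 as written (H2S already on the product side): -4.9 kcal/mol
Since enthalpy is a state function, ΔH° = (2)·(-70.9) + (-3)·(-145.5) + (1)·(-4.9) = 289.8 kcal/mol

ΔH° = 289.8 kcal/mol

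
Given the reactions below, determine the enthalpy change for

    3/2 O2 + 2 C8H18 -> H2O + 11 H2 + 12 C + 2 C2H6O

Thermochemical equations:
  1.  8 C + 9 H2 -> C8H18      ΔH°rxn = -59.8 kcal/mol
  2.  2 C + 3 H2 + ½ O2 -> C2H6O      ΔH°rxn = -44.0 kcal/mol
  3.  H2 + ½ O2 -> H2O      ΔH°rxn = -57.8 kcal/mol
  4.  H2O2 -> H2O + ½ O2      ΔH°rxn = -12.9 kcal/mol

ΔH°rxn = -26.2 kcal/mol

eq. 1 reversed and × 2: (-2)·(-59.8) = +119.6 kcal/mol
eq. 2 × 2: (2)·(-44.0) = -88.0 kcal/mol
eq. 3 as written: -57.8 kcal/mol
eq. 4: not needed.
By Hess's law, ΔH°rxn = (+119.6) + (-88.0) + (-57.8) = -26.2 kcal/mol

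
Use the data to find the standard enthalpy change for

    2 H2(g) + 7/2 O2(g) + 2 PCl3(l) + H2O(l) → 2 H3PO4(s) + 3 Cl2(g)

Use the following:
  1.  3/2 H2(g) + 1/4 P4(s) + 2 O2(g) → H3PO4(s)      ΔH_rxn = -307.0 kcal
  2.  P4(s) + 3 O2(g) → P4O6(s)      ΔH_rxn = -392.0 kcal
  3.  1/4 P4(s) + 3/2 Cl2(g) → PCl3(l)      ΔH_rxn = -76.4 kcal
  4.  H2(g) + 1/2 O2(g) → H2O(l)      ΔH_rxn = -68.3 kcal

eq. 1 × 2 (×2 to match 2 H3PO4(s) in the target): (2)·(-307.0) = -614.0 kcal
eq. 2: not needed (P4O6(s) appears nowhere else).
eq. 3 reversed and × 2 (PCl3(l) must end up as a reactant; scale by 2 for the 2 PCl3(l)): (-2)·(-76.4) = +152.8 kcal
eq. 4 reversed (reverse to put H2O(l) on the reactant side): +68.3 kcal
ΔH_rxn = (-614.0) + (+152.8) + (+68.3) = -392.9 kcal

ΔH_rxn = -392.9 kcal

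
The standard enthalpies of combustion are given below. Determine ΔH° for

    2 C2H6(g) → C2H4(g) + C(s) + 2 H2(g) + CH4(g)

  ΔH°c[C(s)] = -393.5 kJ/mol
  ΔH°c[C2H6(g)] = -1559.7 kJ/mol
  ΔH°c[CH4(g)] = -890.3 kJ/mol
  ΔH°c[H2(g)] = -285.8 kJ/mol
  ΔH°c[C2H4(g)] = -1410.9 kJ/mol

ΔH° = 146.9 kJ/mol

With combustion enthalpies, reactants minus products:
= [2·(-1559.7)] − [1·(-1410.9) + 1·(-393.5) + 2·(-285.8) + 1·(-890.3)]
= 146.9 kJ/mol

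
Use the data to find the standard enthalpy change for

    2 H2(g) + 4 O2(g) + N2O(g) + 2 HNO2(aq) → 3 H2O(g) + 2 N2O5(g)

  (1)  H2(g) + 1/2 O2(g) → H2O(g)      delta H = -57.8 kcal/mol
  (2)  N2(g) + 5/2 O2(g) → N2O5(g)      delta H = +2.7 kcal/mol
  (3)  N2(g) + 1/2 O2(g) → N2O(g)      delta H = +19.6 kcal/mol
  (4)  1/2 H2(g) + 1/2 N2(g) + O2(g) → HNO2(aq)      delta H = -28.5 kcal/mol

(1) × 3 (scale by 3 for the 3 H2O(g)): (3)·(-57.8) = -173.4 kcal/mol
(2) × 2 (×2 to match 2 N2O5(g) in the target): (2)·(+2.7) = +5.4 kcal/mol
(3) reversed (N2O(g) must end up as a reactant): -19.6 kcal/mol
(4) reversed and × 2 (HNO2(aq) must end up as a reactant; scale by 2 for the 2 HNO2(aq)): (-2)·(-28.5) = +57.0 kcal/mol
delta H = (3)·(-57.8) + (2)·(+2.7) + (-1)·(+19.6) + (-2)·(-28.5) = -130.6 kcal/mol

delta H = -130.6 kcal/mol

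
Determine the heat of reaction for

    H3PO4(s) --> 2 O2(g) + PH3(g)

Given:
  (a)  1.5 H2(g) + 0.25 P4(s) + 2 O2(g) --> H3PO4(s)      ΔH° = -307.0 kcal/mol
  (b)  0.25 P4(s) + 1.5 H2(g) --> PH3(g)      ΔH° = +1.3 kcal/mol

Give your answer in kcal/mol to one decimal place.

ΔH° = 308.3 kcal/mol

(a) reversed: +307.0 kcal/mol
(b) as written: +1.3 kcal/mol
Combining the equations, ΔH° = (+307.0) + (+1.3) = 308.3 kcal/mol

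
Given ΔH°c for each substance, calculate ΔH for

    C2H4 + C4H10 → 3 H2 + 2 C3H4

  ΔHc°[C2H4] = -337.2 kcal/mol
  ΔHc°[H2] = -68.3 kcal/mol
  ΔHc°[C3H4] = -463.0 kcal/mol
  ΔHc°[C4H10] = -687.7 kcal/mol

ΔH = 106.0 kcal/mol

With combustion enthalpies, reactants minus products:
= [1·(-337.2) + 1·(-687.7)] − [3·(-68.3) + 2·(-463.0)]
= 106.0 kcal/mol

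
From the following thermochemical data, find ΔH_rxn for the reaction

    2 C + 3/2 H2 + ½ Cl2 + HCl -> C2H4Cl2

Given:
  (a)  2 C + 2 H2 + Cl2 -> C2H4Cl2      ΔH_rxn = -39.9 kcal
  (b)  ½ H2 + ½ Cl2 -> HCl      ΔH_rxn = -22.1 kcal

ΔH_rxn = -17.8 kcal

(a) as written: -39.9 kcal
(b) reversed: +22.1 kcal
By Hess's law, ΔH_rxn = (1)·(-39.9) + (-1)·(-22.1) = -17.8 kcal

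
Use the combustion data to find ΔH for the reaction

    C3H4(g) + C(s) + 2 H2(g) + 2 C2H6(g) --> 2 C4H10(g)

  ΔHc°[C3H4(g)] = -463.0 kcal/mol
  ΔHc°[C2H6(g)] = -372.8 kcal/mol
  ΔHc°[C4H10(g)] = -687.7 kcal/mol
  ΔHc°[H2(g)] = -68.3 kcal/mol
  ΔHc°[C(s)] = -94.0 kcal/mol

With combustion enthalpies, reactants minus products:
= [1·(-463.0) + 1·(-94.0) + 2·(-68.3) + 2·(-372.8)] − [2·(-687.7)]
= -63.8 kcal/mol

ΔH = -63.8 kcal/mol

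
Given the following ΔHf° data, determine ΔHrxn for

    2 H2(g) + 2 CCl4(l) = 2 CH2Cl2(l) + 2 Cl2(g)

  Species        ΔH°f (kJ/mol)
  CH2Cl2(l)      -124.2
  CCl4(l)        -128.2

ΔHrxn = 8.0 kJ/mol

Products: 2·(-124.2) + 2·(+0.0) = -248.4
Reactants: 2·(+0.0) + 2·(-128.2) = -256.4
ΔHrxn = (-248.4) − (-256.4) = 8.0 kJ/mol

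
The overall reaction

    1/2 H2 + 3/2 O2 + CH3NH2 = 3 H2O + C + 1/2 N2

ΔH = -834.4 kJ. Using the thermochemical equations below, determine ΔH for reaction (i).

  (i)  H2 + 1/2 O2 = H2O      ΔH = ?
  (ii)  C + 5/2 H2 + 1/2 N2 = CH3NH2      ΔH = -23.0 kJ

ΔH = -285.8 kJ

(i) × 3 (×3 to match 3 H2O in the target): contributes 3·x
(ii) reversed (reverse to put CH3NH2 on the reactant side): +23.0 kJ
-834.4 = (+23.0) + 3·x
x = (-834.4 − (+23.0)) / (3) = -285.8 kJ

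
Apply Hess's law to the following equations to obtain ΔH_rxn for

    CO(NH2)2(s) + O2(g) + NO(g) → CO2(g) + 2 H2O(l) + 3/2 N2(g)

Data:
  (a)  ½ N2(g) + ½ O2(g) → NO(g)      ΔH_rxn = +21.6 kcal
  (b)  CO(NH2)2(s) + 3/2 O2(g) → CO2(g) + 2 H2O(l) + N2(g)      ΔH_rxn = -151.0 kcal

ΔH_rxn = -172.6 kcal

(a) reversed (NO(g) must end up as a reactant): -21.6 kcal
(b) as written (CO(NH2)2(s) already on the reactant side): -151.0 kcal
Since enthalpy is a state function, ΔH_rxn = (-1)·(+21.6) + (1)·(-151.0) = -172.6 kcal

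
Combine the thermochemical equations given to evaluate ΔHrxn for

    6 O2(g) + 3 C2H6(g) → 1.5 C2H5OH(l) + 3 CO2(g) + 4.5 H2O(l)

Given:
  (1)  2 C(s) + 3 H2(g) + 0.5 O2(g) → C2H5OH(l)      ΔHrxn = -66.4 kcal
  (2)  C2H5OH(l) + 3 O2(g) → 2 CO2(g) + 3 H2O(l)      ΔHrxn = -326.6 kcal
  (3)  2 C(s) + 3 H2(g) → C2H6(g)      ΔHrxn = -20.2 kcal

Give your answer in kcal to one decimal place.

ΔHrxn = -628.5 kcal

(1) × 3: (3)·(-66.4) = -199.2 kcal
(2) × 3/2: (3/2)·(-326.6) = -489.9 kcal
(3) reversed and × 3: (-3)·(-20.2) = +60.6 kcal
Summing the manipulated equations, ΔHrxn = (3)·(-66.4) + (3/2)·(-326.6) + (-3)·(-20.2) = -628.5 kcal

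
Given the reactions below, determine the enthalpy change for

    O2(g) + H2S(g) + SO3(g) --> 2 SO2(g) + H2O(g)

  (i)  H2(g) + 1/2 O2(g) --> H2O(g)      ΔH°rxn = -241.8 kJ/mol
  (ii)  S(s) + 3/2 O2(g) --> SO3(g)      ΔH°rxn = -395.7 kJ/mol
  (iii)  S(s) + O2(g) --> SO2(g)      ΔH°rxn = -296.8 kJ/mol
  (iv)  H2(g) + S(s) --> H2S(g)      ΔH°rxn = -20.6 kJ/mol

(i) as written (H2O(g) already on the product side): -241.8 kJ/mol
(ii) reversed (SO3(g) must end up as a reactant): +395.7 kJ/mol
(iii) × 2 (scale by 2 for the 2 SO2(g)): (2)·(-296.8) = -593.6 kJ/mol
(iv) reversed (reverse to put H2S(g) on the reactant side): +20.6 kJ/mol
ΔH°rxn = (-241.8) + (+395.7) + (-593.6) + (+20.6) = -419.1 kJ/mol

ΔH°rxn = -419.1 kJ/mol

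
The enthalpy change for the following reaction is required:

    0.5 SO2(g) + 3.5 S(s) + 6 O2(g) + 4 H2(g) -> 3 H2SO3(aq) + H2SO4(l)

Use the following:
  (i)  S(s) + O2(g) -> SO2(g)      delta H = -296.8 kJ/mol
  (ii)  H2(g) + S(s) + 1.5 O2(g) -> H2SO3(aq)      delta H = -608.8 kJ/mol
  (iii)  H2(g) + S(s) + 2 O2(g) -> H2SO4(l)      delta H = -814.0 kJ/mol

(i) reversed and × 1/2 (SO2(g) must end up as a reactant; scale by 1/2 for the 1/2 SO2(g)): (-1/2)·(-296.8) = +148.4 kJ/mol
(ii) × 3 (scale by 3 for the 3 H2SO3(aq)): (3)·(-608.8) = -1826.4 kJ/mol
(iii) as written (H2SO4(l) already on the product side): -814.0 kJ/mol
Since enthalpy is a state function, delta H = (+148.4) + (-1826.4) + (-814.0) = -2492.0 kJ/mol

delta H = -2492.0 kJ/mol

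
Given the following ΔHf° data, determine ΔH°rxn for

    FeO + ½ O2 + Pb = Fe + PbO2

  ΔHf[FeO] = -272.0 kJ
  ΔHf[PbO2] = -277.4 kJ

ΔH°rxn = Σ nΔHf°(products) − Σ nΔHf°(reactants).
Products: 1·(+0.0) + 1·(-277.4) = -277.4
Reactants: 1·(-272.0) + 1/2·(+0.0) + 1·(+0.0) = -272.0
ΔH°rxn = (-277.4) − (-272.0) = -5.4 kJ

ΔH°rxn = -5.4 kJ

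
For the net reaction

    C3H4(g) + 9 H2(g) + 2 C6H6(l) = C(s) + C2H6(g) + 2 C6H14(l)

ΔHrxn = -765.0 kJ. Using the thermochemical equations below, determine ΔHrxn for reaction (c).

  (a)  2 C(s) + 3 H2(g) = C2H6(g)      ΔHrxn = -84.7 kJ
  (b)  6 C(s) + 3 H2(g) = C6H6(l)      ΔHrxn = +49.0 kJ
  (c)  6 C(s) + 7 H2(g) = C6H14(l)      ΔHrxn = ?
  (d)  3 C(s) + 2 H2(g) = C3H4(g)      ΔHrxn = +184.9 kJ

ΔHrxn = -198.7 kJ

(a) as written (C2H6(g) already on the product side): -84.7 kJ
(b) reversed and × 2 (C6H6(l) must end up as a reactant; ×2 to match 2 C6H6(l) in the target): (-2)·(+49.0) = -98.0 kJ
(c) × 2 (scale by 2 for the 2 C6H14(l)): contributes 2·x
(d) reversed (C3H4(g) must end up as a reactant): -184.9 kJ
-765.0 = (-84.7) + (-98.0) + (-184.9) + 2·x
x = (-765.0 − (-367.6)) / (2) = -198.7 kJ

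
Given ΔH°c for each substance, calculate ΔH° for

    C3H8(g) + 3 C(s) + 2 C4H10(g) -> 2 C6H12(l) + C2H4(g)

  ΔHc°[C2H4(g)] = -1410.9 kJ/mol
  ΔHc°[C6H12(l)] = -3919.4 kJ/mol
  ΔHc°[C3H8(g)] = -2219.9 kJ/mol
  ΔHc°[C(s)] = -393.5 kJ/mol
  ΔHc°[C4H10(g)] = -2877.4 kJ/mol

With combustion enthalpies, reactants minus products:
= [1·(-2219.9) + 3·(-393.5) + 2·(-2877.4)] − [2·(-3919.4) + 1·(-1410.9)]
= 94.5 kJ/mol

ΔH° = 94.5 kJ/mol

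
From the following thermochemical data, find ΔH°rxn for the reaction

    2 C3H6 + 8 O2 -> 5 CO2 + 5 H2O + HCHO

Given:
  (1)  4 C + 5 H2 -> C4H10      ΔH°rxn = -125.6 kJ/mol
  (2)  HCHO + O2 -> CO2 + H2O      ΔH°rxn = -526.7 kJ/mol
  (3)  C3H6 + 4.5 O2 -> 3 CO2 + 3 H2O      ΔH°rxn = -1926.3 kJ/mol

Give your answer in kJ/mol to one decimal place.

ΔH°rxn = -3325.9 kJ/mol

(1): not needed (H2 appears nowhere else).
(2) reversed (HCHO must end up as a product): +526.7 kJ/mol
(3) × 2 (scale by 2 for the 2 C3H6): (2)·(-1926.3) = -3852.6 kJ/mol
ΔH°rxn = (-1)·(-526.7) + (2)·(-1926.3) = -3325.9 kJ/mol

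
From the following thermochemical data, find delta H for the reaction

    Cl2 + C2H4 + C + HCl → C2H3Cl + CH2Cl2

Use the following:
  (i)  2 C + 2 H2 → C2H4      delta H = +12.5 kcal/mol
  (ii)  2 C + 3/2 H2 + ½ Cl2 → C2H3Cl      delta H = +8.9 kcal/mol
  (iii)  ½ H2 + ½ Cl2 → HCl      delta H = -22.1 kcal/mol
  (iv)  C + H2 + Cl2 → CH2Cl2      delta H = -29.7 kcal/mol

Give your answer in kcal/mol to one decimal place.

delta H = -11.2 kcal/mol

(i) reversed: -12.5 kcal/mol
(ii) as written: +8.9 kcal/mol
(iii) reversed: +22.1 kcal/mol
(iv) as written: -29.7 kcal/mol
Summing the manipulated equations, delta H = (-12.5) + (+8.9) + (+22.1) + (-29.7) = -11.2 kcal/mol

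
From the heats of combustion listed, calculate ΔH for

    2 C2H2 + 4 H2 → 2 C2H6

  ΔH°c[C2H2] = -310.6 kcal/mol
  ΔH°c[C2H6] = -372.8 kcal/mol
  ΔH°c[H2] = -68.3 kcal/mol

Using ΔH = Σ nΔHc°(reactants) − Σ nΔHc°(products):
= [2·(-310.6) + 4·(-68.3)] − [2·(-372.8)]
= -148.8 kcal/mol

ΔH = -148.8 kcal/mol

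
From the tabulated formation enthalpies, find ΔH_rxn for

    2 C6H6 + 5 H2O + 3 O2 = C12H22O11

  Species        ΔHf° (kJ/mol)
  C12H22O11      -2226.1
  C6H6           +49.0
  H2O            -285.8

Products: 1·(-2226.1) = -2226.1
Reactants: 2·(+49.0) + 5·(-285.8) + 3·(+0.0) = -1331.0
ΔH_rxn = (-2226.1) − (-1331.0) = -895.1 kJ/mol

ΔH_rxn = -895.1 kJ/mol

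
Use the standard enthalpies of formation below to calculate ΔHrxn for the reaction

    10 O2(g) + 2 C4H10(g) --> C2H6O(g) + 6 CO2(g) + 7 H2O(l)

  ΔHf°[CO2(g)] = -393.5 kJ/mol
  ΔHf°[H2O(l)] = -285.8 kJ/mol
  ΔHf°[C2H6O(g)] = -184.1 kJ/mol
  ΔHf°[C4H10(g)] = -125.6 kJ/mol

ΔHrxn = -4294.5 kJ/mol

Products: 1·(-184.1) + 6·(-393.5) + 7·(-285.8) = -4545.7
Reactants: 10·(+0.0) + 2·(-125.6) = -251.2
ΔHrxn = (-4545.7) − (-251.2) = -4294.5 kJ/mol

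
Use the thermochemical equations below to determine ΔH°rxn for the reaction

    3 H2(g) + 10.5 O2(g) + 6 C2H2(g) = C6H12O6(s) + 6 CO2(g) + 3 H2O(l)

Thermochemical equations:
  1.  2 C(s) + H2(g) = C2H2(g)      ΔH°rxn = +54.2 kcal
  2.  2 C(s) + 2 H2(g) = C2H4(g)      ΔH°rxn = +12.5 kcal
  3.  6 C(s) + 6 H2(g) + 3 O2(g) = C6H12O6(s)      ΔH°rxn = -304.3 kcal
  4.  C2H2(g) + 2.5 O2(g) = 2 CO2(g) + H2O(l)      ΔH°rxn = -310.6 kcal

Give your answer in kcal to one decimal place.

eq. 1 reversed and × 3: (-3)·(+54.2) = -162.6 kcal
eq. 2: not needed (C2H4(g) appears nowhere else).
eq. 3 as written (C6H12O6(s) already on the product side): -304.3 kcal
eq. 4 × 3 (scale by 3 for the 6 CO2(g)): (3)·(-310.6) = -931.8 kcal
ΔH°rxn = (-162.6) + (-304.3) + (-931.8) = -1398.7 kcal

ΔH°rxn = -1398.7 kcal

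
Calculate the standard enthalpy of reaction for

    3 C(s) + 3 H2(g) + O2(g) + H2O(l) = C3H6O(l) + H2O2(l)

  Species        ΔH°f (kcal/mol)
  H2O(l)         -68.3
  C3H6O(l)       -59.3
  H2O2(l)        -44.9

Products: 1·(-59.3) + 1·(-44.9) = -104.2
Reactants: 3·(+0.0) + 3·(+0.0) + 1·(+0.0) + 1·(-68.3) = -68.3
ΔH° = (-104.2) − (-68.3) = -35.9 kcal/mol

ΔH° = -35.9 kcal/mol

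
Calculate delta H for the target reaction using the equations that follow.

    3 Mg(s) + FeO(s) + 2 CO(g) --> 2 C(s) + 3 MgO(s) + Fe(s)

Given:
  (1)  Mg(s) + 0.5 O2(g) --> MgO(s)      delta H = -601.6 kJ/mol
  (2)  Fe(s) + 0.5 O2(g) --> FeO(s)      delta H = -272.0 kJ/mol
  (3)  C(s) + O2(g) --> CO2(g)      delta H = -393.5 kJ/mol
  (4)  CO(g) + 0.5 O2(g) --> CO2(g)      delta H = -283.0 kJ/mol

delta H = -1311.8 kJ/mol

(1) × 3: (3)·(-601.6) = -1804.8 kJ/mol
(2) reversed: +272.0 kJ/mol
(3) reversed and × 2: (-2)·(-393.5) = +787.0 kJ/mol
(4) × 2: (2)·(-283.0) = -566.0 kJ/mol
By Hess's law, delta H = (-1804.8) + (+272.0) + (+787.0) + (-566.0) = -1311.8 kJ/mol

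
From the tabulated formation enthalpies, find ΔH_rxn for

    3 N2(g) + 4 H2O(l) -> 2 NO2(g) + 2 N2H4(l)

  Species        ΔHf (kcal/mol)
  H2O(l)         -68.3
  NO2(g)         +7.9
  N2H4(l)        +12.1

ΔH_rxn = 313.2 kcal/mol

ΔH°rxn = Σ nΔHf°(products) − Σ nΔHf°(reactants).
Products: 2·(+7.9) + 2·(+12.1) = +40.0
Reactants: 3·(+0.0) + 4·(-68.3) = -273.2
ΔH_rxn = (+40.0) − (-273.2) = 313.2 kcal/mol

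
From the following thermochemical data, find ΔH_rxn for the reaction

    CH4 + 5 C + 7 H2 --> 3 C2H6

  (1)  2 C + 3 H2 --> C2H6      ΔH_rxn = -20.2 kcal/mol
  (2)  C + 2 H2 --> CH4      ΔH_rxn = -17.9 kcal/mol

ΔH_rxn = -42.7 kcal/mol

(1) × 3 (×3 to match 3 C2H6 in the target): (3)·(-20.2) = -60.6 kcal/mol
(2) reversed (reverse to put CH4 on the reactant side): +17.9 kcal/mol
Combining the equations, ΔH_rxn = (3)·(-20.2) + (-1)·(-17.9) = -42.7 kcal/mol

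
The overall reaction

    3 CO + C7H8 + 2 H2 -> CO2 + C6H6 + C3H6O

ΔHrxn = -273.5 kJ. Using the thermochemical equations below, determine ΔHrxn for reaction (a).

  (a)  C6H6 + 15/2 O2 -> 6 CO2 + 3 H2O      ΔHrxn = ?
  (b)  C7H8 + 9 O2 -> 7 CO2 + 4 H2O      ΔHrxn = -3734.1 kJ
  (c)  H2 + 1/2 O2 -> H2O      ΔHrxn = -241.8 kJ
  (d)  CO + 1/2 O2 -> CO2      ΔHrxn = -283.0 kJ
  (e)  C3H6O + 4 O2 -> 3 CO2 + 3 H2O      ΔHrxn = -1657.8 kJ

(a) reversed: contributes −x
(b) as written: -3734.1 kJ
(c) × 2: (2)·(-241.8) = -483.6 kJ
(d) × 3: (3)·(-283.0) = -849.0 kJ
(e) reversed: +1657.8 kJ
-273.5 = (-3734.1) + (-483.6) + (-849.0) + (+1657.8) − x
x = (-273.5 − (-3408.9)) / (-1) = -3135.4 kJ

ΔHrxn = -3135.4 kJ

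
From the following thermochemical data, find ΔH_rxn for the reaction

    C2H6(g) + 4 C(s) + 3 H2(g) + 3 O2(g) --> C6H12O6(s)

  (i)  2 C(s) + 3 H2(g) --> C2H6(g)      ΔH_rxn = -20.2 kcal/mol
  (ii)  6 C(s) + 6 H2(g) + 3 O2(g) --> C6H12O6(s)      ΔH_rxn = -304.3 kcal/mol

(i) reversed (reverse to put C2H6(g) on the reactant side): +20.2 kcal/mol
(ii) as written (C6H12O6(s) already on the product side): -304.3 kcal/mol
ΔH_rxn = (+20.2) + (-304.3) = -284.1 kcal/mol

ΔH_rxn = -284.1 kcal/mol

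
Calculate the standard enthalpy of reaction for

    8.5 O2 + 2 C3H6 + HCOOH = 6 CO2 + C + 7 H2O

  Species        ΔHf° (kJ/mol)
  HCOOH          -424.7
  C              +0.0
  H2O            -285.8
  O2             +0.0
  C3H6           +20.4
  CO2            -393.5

ΔH_rxn = -3977.7 kJ/mol

ΔH°rxn = Σ nΔHf°(products) − Σ nΔHf°(reactants).
Products: 6·(-393.5) + 1·(+0.0) + 7·(-285.8) = -4361.6
Reactants: 17/2·(+0.0) + 2·(+20.4) + 1·(-424.7) = -383.9
ΔH_rxn = (-4361.6) − (-383.9) = -3977.7 kJ/mol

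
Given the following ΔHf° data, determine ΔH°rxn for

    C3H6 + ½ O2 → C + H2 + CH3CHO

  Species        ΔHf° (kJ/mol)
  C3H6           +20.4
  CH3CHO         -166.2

ΔH°rxn = Σ nΔHf°(products) − Σ nΔHf°(reactants).
Products: 1·(+0.0) + 1·(+0.0) + 1·(-166.2) = -166.2
Reactants: 1·(+20.4) + 1/2·(+0.0) = +20.4
ΔH°rxn = (-166.2) − (+20.4) = -186.6 kJ/mol

ΔH°rxn = -186.6 kJ/mol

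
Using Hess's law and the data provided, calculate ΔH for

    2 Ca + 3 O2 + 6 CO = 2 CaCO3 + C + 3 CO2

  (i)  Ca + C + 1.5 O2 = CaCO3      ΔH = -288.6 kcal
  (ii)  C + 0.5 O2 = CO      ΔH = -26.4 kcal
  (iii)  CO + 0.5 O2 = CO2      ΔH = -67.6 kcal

ΔH = -700.8 kcal

(i) × 2: (2)·(-288.6) = -577.2 kcal
(ii) reversed and × 3: (-3)·(-26.4) = +79.2 kcal
(iii) × 3: (3)·(-67.6) = -202.8 kcal
By Hess's law, ΔH = (2)·(-288.6) + (-3)·(-26.4) + (3)·(-67.6) = -700.8 kcal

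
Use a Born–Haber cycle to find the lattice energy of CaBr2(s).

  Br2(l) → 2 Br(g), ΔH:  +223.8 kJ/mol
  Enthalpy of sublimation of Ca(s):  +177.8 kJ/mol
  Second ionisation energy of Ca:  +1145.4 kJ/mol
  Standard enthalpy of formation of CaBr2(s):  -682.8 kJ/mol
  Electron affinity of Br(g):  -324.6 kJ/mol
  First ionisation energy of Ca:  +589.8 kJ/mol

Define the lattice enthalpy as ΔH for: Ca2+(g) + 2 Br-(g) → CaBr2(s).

U = -2170.4 kJ/mol

ΔHf° = 1·ΔHsub + 1·(ΣIE) + 1·D(Br2) + 2·EA + U
-682.8 = 1·(+177.8) + 1·(+1735.2) + 1·(+223.8) + 2·(-324.6) + U
U = -682.8 − (+1487.6) = -2170.4 kJ/mol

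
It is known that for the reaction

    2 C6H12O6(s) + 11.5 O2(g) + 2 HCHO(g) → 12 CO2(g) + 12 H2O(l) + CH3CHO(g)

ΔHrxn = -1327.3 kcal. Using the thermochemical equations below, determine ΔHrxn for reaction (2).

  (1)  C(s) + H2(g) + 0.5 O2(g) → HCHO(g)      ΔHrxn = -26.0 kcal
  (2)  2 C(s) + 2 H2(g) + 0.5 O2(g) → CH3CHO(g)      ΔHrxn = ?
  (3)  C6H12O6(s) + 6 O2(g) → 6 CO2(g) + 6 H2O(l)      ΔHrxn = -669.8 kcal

ΔHrxn = -39.7 kcal

(1) reversed and × 2: (-2)·(-26.0) = +52.0 kcal
(2) as written: contributes x
(3) × 2: (2)·(-669.8) = -1339.6 kcal
-1327.3 = (+52.0) + (-1339.6) + x
x = (-1327.3 − (-1287.6)) / (1) = -39.7 kcal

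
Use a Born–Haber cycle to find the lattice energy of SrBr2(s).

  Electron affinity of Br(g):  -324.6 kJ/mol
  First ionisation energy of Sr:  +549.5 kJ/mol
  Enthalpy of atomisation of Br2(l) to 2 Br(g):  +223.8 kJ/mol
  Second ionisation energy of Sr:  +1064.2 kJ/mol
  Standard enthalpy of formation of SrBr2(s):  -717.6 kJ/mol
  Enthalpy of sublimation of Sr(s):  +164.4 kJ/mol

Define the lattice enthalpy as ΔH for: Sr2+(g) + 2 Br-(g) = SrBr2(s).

ΔHf° = 1·ΔHsub + 1·(ΣIE) + 1·D(Br2) + 2·EA + U
-717.6 = 1·(+164.4) + 1·(+1613.7) + 1·(+223.8) + 2·(-324.6) + U
U = -717.6 − (+1352.7) = -2070.3 kJ/mol

U = -2070.3 kJ/mol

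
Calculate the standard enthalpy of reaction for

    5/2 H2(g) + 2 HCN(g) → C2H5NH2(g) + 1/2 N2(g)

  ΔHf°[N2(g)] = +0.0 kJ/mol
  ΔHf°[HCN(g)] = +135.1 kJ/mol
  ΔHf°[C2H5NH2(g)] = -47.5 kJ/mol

Products: 1·(-47.5) + 1/2·(+0.0) = -47.5
Reactants: 5/2·(+0.0) + 2·(+135.1) = +270.2
ΔH_rxn = (-47.5) − (+270.2) = -317.7 kJ/mol

ΔH_rxn = -317.7 kJ/mol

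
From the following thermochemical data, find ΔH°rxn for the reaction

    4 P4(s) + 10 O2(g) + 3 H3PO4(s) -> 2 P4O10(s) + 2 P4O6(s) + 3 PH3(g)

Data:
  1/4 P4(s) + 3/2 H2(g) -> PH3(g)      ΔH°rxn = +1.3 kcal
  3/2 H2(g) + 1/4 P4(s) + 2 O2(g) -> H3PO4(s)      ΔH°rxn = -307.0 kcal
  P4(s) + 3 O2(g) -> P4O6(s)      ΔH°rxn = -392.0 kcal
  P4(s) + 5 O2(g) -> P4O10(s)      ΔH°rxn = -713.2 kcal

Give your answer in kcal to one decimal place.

ΔH°rxn = -1285.5 kcal

equation 1 × 3: (3)·(+1.3) = +3.9 kcal
equation 2 reversed and × 3: (-3)·(-307.0) = +921.0 kcal
equation 3 × 2: (2)·(-392.0) = -784.0 kcal
equation 4 × 2: (2)·(-713.2) = -1426.4 kcal
ΔH°rxn = (+3.9) + (+921.0) + (-784.0) + (-1426.4) = -1285.5 kcal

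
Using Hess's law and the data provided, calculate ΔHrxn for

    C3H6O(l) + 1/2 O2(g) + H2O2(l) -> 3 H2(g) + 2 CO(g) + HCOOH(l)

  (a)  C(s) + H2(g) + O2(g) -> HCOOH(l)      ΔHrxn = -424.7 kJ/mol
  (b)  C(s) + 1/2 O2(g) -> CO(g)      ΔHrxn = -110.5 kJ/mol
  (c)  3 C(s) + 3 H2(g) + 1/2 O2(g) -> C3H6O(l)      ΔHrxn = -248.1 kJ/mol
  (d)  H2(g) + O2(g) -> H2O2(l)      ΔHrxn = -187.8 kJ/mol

ΔHrxn = -209.8 kJ/mol

(a) as written (HCOOH(l) already on the product side): -424.7 kJ/mol
(b) × 2 (scale by 2 for the 2 CO(g)): (2)·(-110.5) = -221.0 kJ/mol
(c) reversed (C3H6O(l) must end up as a reactant): +248.1 kJ/mol
(d) reversed (H2O2(l) must end up as a reactant): +187.8 kJ/mol
Combining the equations, ΔHrxn = (-424.7) + (-221.0) + (+248.1) + (+187.8) = -209.8 kJ/mol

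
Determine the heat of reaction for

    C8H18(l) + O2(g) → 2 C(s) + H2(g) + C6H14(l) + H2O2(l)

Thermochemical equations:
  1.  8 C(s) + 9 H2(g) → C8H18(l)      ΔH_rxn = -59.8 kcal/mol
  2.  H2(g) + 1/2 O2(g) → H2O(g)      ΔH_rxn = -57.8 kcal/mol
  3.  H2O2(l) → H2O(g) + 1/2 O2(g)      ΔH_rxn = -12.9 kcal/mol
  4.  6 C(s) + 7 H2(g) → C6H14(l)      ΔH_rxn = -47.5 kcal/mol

eq. 1 reversed (C8H18(l) must end up as a reactant): +59.8 kcal/mol
eq. 2 as written: -57.8 kcal/mol
eq. 3 reversed (H2O2(l) must end up as a product): +12.9 kcal/mol
eq. 4 as written (C6H14(l) already on the product side): -47.5 kcal/mol
By Hess's law, ΔH_rxn = (+59.8) + (-57.8) + (+12.9) + (-47.5) = -32.6 kcal/mol

ΔH_rxn = -32.6 kcal/mol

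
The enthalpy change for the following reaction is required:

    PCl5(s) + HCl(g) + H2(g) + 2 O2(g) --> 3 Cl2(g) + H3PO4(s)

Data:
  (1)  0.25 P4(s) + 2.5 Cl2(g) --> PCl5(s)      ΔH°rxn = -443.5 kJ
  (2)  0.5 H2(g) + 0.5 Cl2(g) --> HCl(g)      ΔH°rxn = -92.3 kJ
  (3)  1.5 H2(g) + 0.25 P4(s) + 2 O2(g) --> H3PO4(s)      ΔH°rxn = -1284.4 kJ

ΔH°rxn = -748.6 kJ

(1) reversed (reverse to put PCl5(s) on the reactant side): +443.5 kJ
(2) reversed (reverse to put HCl(g) on the reactant side): +92.3 kJ
(3) as written (H3PO4(s) already on the product side): -1284.4 kJ
Summing the manipulated equations, ΔH°rxn = (+443.5) + (+92.3) + (-1284.4) = -748.6 kJ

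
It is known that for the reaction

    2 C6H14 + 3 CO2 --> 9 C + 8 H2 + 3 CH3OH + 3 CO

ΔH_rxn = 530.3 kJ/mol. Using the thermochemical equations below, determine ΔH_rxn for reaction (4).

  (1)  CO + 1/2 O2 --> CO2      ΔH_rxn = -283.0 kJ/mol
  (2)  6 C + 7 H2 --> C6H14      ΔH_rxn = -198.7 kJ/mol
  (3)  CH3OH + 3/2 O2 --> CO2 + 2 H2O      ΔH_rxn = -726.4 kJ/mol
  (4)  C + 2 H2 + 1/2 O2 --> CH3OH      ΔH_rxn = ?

(1) reversed and × 3 (reverse to put CO on the product side; scale by 3 for the 3 CO): (-3)·(-283.0) = +849.0 kJ/mol
(2) reversed and × 2 (reverse to put C6H14 on the reactant side; ×2 to match 2 C6H14 in the target): (-2)·(-198.7) = +397.4 kJ/mol
(3): not needed (H2O appears nowhere else).
(4) × 3: contributes 3·x
+530.3 = (+849.0) + (+397.4) + 3·x
x = (+530.3 − (+1246.4)) / (3) = -238.7 kJ/mol

ΔH_rxn = -238.7 kJ/mol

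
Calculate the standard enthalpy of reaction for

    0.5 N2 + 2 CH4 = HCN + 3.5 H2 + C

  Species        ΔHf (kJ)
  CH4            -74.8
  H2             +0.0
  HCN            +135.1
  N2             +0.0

ΔH°rxn = 284.7 kJ

Products: 1·(+135.1) + 7/2·(+0.0) + 1·(+0.0) = +135.1
Reactants: 1/2·(+0.0) + 2·(-74.8) = -149.6
ΔH°rxn = (+135.1) − (-149.6) = 284.7 kJ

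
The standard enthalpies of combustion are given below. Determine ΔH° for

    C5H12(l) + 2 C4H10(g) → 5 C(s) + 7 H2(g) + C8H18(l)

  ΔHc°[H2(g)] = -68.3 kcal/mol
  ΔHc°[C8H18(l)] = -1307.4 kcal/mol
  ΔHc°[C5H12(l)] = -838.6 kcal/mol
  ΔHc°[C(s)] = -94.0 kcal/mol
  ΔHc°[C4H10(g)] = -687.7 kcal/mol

With combustion enthalpies, reactants minus products:
= [1·(-838.6) + 2·(-687.7)] − [5·(-94.0) + 7·(-68.3) + 1·(-1307.4)]
= 41.5 kcal/mol

ΔH° = 41.5 kcal/mol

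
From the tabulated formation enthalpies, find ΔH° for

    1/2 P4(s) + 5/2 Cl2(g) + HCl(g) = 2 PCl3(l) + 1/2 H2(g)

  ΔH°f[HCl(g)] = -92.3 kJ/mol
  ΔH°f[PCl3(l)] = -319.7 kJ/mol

ΔH° = -547.1 kJ/mol

Products: 2·(-319.7) + 1/2·(+0.0) = -639.4
Reactants: 1/2·(+0.0) + 5/2·(+0.0) + 1·(-92.3) = -92.3
ΔH° = (-639.4) − (-92.3) = -547.1 kJ/mol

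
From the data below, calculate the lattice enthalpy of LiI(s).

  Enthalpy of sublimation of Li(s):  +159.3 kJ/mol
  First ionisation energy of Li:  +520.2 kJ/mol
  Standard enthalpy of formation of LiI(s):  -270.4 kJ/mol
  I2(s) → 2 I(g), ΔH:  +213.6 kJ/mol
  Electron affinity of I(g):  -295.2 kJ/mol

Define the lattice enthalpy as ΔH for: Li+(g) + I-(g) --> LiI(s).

ΔHf° = 1·ΔHsub + 1·(ΣIE) + 1/2·D(I2) + 1·EA + U
-270.4 = 1·(+159.3) + 1·(+520.2) + 1/2·(+213.6) + 1·(-295.2) + U
U = -270.4 − (+491.1) = -761.5 kJ/mol

U = -761.5 kJ/mol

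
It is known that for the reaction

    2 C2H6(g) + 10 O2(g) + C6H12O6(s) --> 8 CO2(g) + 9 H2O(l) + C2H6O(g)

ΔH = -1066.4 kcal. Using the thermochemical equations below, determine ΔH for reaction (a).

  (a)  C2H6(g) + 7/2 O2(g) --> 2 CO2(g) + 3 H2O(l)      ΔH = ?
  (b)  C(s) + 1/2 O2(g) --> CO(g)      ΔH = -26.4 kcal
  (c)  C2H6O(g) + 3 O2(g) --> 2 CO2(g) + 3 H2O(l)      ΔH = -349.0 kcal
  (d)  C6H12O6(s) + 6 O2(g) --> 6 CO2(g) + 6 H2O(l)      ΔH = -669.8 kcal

ΔH = -372.8 kcal

(a) × 2: contributes 2·x
(b): not needed.
(c) reversed: +349.0 kcal
(d) as written: -669.8 kcal
-1066.4 = (+349.0) + (-669.8) + 2·x
x = (-1066.4 − (-320.8)) / (2) = -372.8 kcal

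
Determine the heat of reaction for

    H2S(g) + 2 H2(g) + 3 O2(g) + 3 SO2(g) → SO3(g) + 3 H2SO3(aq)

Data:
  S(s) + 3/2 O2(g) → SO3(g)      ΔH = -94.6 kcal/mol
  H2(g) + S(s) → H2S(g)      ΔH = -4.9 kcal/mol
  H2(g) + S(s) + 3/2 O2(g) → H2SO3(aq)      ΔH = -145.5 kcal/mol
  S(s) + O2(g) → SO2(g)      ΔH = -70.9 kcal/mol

equation 1 as written (SO3(g) already on the product side): -94.6 kcal/mol
equation 2 reversed (H2S(g) must end up as a reactant): +4.9 kcal/mol
equation 3 × 3 (×3 to match 3 H2SO3(aq) in the target): (3)·(-145.5) = -436.5 kcal/mol
equation 4 reversed and × 3 (SO2(g) must end up as a reactant; ×3 to match 3 SO2(g) in the target): (-3)·(-70.9) = +212.7 kcal/mol
Combining the equations, ΔH = (1)·(-94.6) + (-1)·(-4.9) + (3)·(-145.5) + (-3)·(-70.9) = -313.5 kcal/mol

ΔH = -313.5 kcal/mol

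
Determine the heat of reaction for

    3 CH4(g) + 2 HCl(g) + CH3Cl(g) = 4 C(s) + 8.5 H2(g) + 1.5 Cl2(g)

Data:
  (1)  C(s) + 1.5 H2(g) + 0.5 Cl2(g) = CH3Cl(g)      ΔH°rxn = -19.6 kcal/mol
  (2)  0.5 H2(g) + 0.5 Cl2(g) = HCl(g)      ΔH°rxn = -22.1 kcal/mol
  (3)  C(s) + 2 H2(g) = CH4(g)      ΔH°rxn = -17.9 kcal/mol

ΔH°rxn = 117.5 kcal/mol

(1) reversed (reverse to put CH3Cl(g) on the reactant side): +19.6 kcal/mol
(2) reversed and × 2 (HCl(g) must end up as a reactant; ×2 to match 2 HCl(g) in the target): (-2)·(-22.1) = +44.2 kcal/mol
(3) reversed and × 3 (reverse to put CH4(g) on the reactant side; ×3 to match 3 CH4(g) in the target): (-3)·(-17.9) = +53.7 kcal/mol
ΔH°rxn = (-1)·(-19.6) + (-2)·(-22.1) + (-3)·(-17.9) = 117.5 kcal/mol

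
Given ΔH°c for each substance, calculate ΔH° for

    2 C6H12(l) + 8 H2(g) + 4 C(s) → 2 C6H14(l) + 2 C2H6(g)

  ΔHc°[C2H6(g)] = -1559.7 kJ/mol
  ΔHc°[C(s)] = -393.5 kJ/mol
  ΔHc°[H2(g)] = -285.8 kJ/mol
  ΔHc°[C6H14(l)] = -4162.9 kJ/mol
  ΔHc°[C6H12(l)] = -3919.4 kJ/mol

ΔH° = -254.0 kJ/mol

With combustion enthalpies, reactants minus products:
= [2·(-3919.4) + 8·(-285.8) + 4·(-393.5)] − [2·(-4162.9) + 2·(-1559.7)]
= -254.0 kJ/mol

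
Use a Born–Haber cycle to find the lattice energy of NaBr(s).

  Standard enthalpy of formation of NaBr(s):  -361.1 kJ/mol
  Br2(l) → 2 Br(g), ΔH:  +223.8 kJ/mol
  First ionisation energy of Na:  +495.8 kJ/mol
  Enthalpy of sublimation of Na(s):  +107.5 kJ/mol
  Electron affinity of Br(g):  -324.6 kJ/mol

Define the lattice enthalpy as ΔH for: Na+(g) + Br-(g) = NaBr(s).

U = -751.7 kJ/mol

ΔHf° = 1·ΔHsub + 1·(ΣIE) + 1/2·D(Br2) + 1·EA + U
-361.1 = 1·(+107.5) + 1·(+495.8) + 1/2·(+223.8) + 1·(-324.6) + U
U = -361.1 − (+390.6) = -751.7 kJ/mol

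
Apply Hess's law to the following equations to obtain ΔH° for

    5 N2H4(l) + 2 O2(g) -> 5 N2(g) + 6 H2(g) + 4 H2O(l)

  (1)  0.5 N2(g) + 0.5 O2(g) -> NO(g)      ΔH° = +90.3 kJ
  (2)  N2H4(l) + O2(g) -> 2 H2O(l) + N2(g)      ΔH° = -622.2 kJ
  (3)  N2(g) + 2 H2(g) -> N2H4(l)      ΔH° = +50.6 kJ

(1): not needed.
(2) × 2: (2)·(-622.2) = -1244.4 kJ
(3) reversed and × 3: (-3)·(+50.6) = -151.8 kJ
Combining the equations, ΔH° = (2)·(-622.2) + (-3)·(+50.6) = -1396.2 kJ

ΔH° = -1396.2 kJ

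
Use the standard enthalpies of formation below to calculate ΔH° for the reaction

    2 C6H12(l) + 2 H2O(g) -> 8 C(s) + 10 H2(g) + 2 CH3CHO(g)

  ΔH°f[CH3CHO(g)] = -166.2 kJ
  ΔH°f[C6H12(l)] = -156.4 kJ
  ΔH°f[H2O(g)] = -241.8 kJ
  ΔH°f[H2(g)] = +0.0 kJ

ΔH° = 464.0 kJ

ΔH°rxn = Σ nΔHf°(products) − Σ nΔHf°(reactants).
Products: 8·(+0.0) + 10·(+0.0) + 2·(-166.2) = -332.4
Reactants: 2·(-156.4) + 2·(-241.8) = -796.4
ΔH° = (-332.4) − (-796.4) = 464.0 kJ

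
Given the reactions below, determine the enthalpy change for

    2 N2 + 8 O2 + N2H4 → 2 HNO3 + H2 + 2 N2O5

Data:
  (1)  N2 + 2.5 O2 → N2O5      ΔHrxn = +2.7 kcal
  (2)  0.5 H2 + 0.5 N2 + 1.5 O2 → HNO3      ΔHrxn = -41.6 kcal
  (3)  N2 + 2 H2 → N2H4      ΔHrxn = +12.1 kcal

ΔHrxn = -89.9 kcal

(1) × 2 (scale by 2 for the 2 N2O5): (2)·(+2.7) = +5.4 kcal
(2) × 2 (scale by 2 for the 2 HNO3): (2)·(-41.6) = -83.2 kcal
(3) reversed (N2H4 must end up as a reactant): -12.1 kcal
Combining the equations, ΔHrxn = (2)·(+2.7) + (2)·(-41.6) + (-1)·(+12.1) = -89.9 kcal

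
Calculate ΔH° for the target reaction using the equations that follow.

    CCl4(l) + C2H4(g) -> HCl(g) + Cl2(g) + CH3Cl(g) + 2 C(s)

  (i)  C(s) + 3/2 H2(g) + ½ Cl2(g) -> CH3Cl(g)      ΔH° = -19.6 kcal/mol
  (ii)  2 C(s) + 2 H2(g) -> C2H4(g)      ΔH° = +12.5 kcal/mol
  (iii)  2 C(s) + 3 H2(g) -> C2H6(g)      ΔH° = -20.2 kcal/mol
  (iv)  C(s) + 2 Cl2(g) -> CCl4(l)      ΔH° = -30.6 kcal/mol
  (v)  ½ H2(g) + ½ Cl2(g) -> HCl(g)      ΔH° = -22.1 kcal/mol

(i) as written (CH3Cl(g) already on the product side): -19.6 kcal/mol
(ii) reversed (reverse to put C2H4(g) on the reactant side): -12.5 kcal/mol
(iii): not needed (C2H6(g) appears nowhere else).
(iv) reversed (CCl4(l) must end up as a reactant): +30.6 kcal/mol
(v) as written (HCl(g) already on the product side): -22.1 kcal/mol
By Hess's law, ΔH° = (-19.6) + (-12.5) + (+30.6) + (-22.1) = -23.6 kcal/mol

ΔH° = -23.6 kcal/mol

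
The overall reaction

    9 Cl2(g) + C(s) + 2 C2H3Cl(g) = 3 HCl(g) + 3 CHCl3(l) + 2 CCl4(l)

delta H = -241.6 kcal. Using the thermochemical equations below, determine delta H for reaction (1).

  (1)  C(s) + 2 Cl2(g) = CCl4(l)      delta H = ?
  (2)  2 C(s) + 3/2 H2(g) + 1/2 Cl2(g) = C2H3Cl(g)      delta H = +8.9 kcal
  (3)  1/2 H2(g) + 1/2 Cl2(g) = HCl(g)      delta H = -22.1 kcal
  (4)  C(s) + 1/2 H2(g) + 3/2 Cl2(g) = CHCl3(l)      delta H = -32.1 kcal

delta H = -30.6 kcal

(1) × 2 (scale by 2 for the 2 CCl4(l)): contributes 2·x
(2) reversed and × 2 (C2H3Cl(g) must end up as a reactant; ×2 to match 2 C2H3Cl(g) in the target): (-2)·(+8.9) = -17.8 kcal
(3) × 3 (×3 to match 3 HCl(g) in the target): (3)·(-22.1) = -66.3 kcal
(4) × 3 (scale by 3 for the 3 CHCl3(l)): (3)·(-32.1) = -96.3 kcal
-241.6 = (-17.8) + (-66.3) + (-96.3) + 2·x
x = (-241.6 − (-180.4)) / (2) = -30.6 kcal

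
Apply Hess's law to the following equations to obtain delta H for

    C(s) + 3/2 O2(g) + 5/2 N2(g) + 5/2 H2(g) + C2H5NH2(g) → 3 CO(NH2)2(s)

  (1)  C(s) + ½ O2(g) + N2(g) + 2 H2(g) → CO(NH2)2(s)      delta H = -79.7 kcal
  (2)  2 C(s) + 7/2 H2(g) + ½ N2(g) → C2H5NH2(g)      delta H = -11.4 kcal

(1) × 3 (×3 to match 3 CO(NH2)2(s) in the target): (3)·(-79.7) = -239.1 kcal
(2) reversed (C2H5NH2(g) must end up as a reactant): +11.4 kcal
By Hess's law, delta H = (3)·(-79.7) + (-1)·(-11.4) = -227.7 kcal

delta H = -227.7 kcal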